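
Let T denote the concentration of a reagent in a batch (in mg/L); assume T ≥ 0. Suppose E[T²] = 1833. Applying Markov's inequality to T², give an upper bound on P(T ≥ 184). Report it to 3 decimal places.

0.054

Since T ≥ 0, the event {T ≥ 184} is the same as {T² ≥ 33856}.
Markov's inequality applied to T² gives P(T² ≥ 33856) ≤ E[T²]/33856 = 1833/33856 = 0.0541.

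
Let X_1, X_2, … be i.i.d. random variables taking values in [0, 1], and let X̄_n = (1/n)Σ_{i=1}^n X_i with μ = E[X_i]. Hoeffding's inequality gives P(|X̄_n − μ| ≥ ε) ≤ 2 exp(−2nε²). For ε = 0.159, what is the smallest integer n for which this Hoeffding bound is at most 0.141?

53

Require 2·exp(−2nε²) ≤ 0.141, i.e. 2nε² ≥ ln(2/0.141) = 2.652143.
So n ≥ 2.652143 / (2·0.159²) = 52.453.
The smallest integer n is 53.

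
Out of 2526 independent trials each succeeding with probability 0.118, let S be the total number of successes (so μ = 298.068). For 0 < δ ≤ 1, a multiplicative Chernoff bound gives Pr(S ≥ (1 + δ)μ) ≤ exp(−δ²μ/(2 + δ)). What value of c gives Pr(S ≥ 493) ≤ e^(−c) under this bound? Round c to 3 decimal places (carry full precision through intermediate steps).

Write 493 = (1 + δ)μ, so δ = 493/298.068 − 1 = 0.653985…
Then the exponent is δ²μ/(2 + δ) = (493 − μ)² / (μ·(2 + δ)) = 48.034410.

48.034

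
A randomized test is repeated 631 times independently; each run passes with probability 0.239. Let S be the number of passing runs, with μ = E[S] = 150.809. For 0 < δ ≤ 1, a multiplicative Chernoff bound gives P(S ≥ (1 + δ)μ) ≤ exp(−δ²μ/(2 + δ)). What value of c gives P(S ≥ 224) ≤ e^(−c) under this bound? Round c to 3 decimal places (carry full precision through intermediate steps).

Write 224 = (1 + δ)μ, so δ = 224/150.809 − 1 = 0.4853225…
Then the exponent is δ²μ/(2 + δ) = (224 − μ)² / (μ·(2 + δ)) = 14.292406.

14.292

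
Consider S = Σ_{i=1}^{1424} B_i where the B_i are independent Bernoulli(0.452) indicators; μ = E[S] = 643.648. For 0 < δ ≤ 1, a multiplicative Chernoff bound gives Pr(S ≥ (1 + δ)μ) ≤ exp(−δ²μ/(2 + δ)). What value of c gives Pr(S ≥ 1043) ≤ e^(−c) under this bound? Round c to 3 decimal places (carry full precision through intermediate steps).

Write 1043 = (1 + δ)μ, so δ = 1043/643.648 − 1 = 0.6204509…
Then the exponent is δ²μ/(2 + δ) = (1043 − μ)² / (μ·(2 + δ)) = 94.555604.

94.556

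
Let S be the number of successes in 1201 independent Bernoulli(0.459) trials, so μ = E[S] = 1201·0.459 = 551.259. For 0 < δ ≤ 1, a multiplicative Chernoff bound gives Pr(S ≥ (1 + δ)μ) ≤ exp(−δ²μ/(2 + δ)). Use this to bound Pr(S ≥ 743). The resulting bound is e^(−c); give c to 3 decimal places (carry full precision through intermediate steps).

28.406

Write 743 = (1 + δ)μ, so δ = 743/551.259 − 1 = 0.3478238…
Then the exponent is δ²μ/(2 + δ) = (743 − μ)² / (μ·(2 + δ)) = 28.405915.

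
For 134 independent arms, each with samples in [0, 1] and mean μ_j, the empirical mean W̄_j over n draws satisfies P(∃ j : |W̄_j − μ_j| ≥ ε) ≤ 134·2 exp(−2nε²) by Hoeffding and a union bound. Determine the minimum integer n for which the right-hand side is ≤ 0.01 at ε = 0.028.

Need 2·134·exp(−2nε²) ≤ 0.01, i.e. exp(−2nε²) ≤ 0.01/268.
So 2nε² ≥ ln(268/0.01) = 10.196157.
Hence n ≥ 10.196157/(2·0.028²) = 6502.651.
The smallest integer n is 6503.

6503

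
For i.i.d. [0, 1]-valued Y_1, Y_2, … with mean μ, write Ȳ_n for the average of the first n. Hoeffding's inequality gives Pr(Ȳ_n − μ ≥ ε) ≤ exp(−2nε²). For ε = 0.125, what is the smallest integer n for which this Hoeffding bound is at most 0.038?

Require exp(−2nε²) ≤ 0.038, i.e. 2nε² ≥ ln(1/0.038) = 3.270169.
So n ≥ 3.270169 / (2·0.125²) = 104.645.
The smallest integer n is 105.

105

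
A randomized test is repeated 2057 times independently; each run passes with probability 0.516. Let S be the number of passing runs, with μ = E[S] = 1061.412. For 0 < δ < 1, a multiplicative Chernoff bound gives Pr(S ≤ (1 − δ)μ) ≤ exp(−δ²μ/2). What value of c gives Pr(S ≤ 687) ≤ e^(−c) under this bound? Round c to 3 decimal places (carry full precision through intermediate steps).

Write 687 = (1 − δ)μ, so δ = 1 − 687/1061.412 = 0.352749…
Then the exponent is δ²μ/2 = (μ − 687)²/(2μ) = 66.036725.

66.037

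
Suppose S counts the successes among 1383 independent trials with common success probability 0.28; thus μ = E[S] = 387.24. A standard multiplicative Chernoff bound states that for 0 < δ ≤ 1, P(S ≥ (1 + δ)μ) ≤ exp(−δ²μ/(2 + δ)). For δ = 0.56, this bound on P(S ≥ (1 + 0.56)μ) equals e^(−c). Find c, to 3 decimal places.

c = δ²μ/(2 + δ) = 0.56²·387.24/(2 + 0.56) = 47.4369.

47.437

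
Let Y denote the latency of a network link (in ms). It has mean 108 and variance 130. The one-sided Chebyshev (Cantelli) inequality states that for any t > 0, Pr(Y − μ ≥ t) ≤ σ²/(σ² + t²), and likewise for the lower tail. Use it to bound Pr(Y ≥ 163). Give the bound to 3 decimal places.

0.041

Here σ² = 130 and t = 55, so σ² + t² = 3155.
Cantelli's bound: 130/3155 = 0.0412.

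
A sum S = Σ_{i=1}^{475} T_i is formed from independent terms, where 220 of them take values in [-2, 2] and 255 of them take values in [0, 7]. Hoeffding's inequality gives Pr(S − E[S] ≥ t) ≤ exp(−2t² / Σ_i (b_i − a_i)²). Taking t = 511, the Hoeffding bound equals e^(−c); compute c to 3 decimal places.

32.610

Σ(b_i − a_i)² = 220·4² + 255·7² = 16015.
c = 2t² / 16015 = 2·511² / 16015 = 32.6096.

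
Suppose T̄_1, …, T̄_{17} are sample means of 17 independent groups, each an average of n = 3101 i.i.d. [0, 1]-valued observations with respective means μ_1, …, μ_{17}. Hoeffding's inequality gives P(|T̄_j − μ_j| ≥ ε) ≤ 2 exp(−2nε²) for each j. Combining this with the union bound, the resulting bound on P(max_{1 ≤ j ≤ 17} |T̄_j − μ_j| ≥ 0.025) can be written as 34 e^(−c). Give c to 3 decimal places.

Union bound over the 17 events: P(max_{1 ≤ j ≤ 17} |T̄_j − μ_j| ≥ 0.025) ≤ 17·2·exp(−2nε²) = 34 exp(−2·3101·0.025²).
So c = 2·3101·0.025² = 3.8763.

3.876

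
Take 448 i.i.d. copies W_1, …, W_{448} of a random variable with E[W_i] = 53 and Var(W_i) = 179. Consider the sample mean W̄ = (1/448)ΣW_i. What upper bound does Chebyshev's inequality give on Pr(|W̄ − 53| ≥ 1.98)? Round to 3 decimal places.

0.102

Var(W̄) = Var(W_i)/n = 179/448 = 0.39955.
Chebyshev: Pr(|W̄ − 53| ≥ 1.98) ≤ Var(W̄)/(1.98)² = 179/(448·1.98²) = 0.1019.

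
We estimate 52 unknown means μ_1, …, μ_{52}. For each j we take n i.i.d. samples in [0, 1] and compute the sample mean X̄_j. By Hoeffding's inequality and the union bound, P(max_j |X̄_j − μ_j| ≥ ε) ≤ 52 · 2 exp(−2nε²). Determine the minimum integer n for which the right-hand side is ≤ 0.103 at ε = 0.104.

320

Need 2·52·exp(−2nε²) ≤ 0.103, i.e. exp(−2nε²) ≤ 0.103/104.
So 2nε² ≥ ln(104/0.103) = 6.917417.
Hence n ≥ 6.917417/(2·0.104²) = 319.777.
The smallest integer n is 320.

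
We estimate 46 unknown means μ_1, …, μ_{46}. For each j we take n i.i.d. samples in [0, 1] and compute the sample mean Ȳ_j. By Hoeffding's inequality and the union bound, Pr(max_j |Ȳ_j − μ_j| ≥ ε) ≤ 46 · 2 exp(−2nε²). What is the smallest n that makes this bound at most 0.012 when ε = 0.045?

2209

Need 2·46·exp(−2nε²) ≤ 0.012, i.e. exp(−2nε²) ≤ 0.012/92.
So 2nε² ≥ ln(92/0.012) = 8.944637.
Hence n ≥ 8.944637/(2·0.045²) = 2208.552.
The smallest integer n is 2209.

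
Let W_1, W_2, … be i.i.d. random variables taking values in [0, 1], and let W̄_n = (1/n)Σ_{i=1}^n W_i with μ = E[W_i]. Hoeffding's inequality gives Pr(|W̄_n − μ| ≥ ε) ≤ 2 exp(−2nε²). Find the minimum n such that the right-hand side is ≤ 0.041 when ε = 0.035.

Require 2·exp(−2nε²) ≤ 0.041, i.e. 2nε² ≥ ln(2/0.041) = 3.887330.
So n ≥ 3.887330 / (2·0.035²) = 1586.665.
The smallest integer n is 1587.

1587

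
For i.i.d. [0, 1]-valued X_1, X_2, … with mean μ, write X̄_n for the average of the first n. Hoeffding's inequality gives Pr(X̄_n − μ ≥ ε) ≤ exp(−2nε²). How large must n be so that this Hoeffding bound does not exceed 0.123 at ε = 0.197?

Require exp(−2nε²) ≤ 0.123, i.e. 2nε² ≥ ln(1/0.123) = 2.095571.
So n ≥ 2.095571 / (2·0.197²) = 26.999.
The smallest integer n is 27.

27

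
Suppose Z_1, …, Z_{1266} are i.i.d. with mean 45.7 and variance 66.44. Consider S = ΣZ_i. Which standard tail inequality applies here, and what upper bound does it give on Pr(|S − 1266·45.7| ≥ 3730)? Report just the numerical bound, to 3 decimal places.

0.006

With mean and variance of each term known, Chebyshev's inequality bounds the deviation of the sum (or sample mean).
Var(S) = n·Var(Z_i) = 1266·66.44 = 84113.04.
Chebyshev: Pr(|S − 1266·45.7| ≥ 3730) ≤ Var(S)/3730² = 84113.04/13912900 = 0.0060.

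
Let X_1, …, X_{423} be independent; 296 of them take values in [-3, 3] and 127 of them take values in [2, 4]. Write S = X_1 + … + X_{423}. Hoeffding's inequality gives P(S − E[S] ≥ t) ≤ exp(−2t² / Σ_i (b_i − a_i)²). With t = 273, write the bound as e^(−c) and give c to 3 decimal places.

13.352

Σ(b_i − a_i)² = 296·6² + 127·2² = 11164.
c = 2t² / 11164 = 2·273² / 11164 = 13.3517.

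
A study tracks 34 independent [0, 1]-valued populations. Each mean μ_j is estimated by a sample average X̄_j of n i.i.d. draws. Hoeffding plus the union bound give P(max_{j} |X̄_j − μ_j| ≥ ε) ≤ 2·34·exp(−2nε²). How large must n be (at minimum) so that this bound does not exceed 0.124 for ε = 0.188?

90

Need 2·34·exp(−2nε²) ≤ 0.124, i.e. exp(−2nε²) ≤ 0.124/68.
So 2nε² ≥ ln(68/0.124) = 6.306981.
Hence n ≥ 6.306981/(2·0.188²) = 89.223.
The smallest integer n is 90.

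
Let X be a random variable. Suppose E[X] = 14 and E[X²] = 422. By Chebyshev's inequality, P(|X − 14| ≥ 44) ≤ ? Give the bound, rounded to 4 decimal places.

0.1167

Var(X) = E[X²] − (E[X])² = 422 − 196 = 226.
Chebyshev's inequality: P(|X − μ| ≥ t) ≤ Var(X)/t² = 226/1936 = 0.1167.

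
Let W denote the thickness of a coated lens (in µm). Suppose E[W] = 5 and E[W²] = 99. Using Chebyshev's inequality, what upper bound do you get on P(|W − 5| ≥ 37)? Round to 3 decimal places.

Var(W) = E[W²] − (E[W])² = 99 − 25 = 74.
Chebyshev's inequality: P(|W − μ| ≥ t) ≤ Var(W)/t² = 74/1369 = 0.0541.

0.054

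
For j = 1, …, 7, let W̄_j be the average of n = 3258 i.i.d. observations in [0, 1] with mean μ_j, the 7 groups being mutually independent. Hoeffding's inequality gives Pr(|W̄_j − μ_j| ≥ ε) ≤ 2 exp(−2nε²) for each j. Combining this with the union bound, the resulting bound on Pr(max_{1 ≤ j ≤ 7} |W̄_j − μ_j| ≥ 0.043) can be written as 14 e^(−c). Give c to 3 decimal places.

12.048

Union bound over the 7 events: Pr(max_{1 ≤ j ≤ 7} |W̄_j − μ_j| ≥ 0.043) ≤ 7·2·exp(−2nε²) = 14 exp(−2·3258·0.043²).
So c = 2·3258·0.043² = 12.0481.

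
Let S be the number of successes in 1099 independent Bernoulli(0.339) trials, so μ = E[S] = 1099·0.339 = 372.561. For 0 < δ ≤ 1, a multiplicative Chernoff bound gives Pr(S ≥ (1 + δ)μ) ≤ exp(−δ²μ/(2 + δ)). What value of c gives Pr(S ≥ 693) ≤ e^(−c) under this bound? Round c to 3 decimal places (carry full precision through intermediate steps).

Write 693 = (1 + δ)μ, so δ = 693/372.561 − 1 = 0.8600981…
Then the exponent is δ²μ/(2 + δ) = (693 − μ)² / (μ·(2 + δ)) = 96.363467.

96.363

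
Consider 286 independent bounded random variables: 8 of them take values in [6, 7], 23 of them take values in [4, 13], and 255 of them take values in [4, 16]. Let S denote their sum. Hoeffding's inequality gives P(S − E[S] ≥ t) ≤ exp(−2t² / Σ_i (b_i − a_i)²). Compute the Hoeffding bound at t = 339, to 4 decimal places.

Σ(b_i − a_i)² = 8·1² + 23·9² + 255·12² = 38591.
Exponent = 2·339² / 38591 = 5.95584.
Bound = exp(−5.95584) = 0.00259.

0.0026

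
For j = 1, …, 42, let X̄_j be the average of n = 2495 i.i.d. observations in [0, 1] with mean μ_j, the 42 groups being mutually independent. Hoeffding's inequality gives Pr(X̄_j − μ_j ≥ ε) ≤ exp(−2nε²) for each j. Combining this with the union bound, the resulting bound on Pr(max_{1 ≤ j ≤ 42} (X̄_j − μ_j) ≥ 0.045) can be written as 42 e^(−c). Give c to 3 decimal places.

10.105

Union bound over the 42 events: Pr(max_{1 ≤ j ≤ 42} (X̄_j − μ_j) ≥ 0.045) ≤ 42·exp(−2nε²) = 42 exp(−2·2495·0.045²).
So c = 2·2495·0.045² = 10.1047.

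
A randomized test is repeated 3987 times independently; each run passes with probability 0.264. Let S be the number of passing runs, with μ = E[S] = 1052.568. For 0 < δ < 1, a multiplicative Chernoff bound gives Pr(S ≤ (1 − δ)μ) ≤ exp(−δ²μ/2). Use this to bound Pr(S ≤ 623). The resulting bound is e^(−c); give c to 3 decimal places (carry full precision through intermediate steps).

87.656

Write 623 = (1 − δ)μ, so δ = 1 − 623/1052.568 = 0.4081143…
Then the exponent is δ²μ/2 = (μ − 623)²/(2μ) = 87.656411.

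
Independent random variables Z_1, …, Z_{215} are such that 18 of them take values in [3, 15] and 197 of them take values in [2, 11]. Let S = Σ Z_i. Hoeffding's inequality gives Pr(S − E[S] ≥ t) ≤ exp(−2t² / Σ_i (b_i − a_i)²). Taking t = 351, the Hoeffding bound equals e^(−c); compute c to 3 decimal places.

13.284

Σ(b_i − a_i)² = 18·12² + 197·9² = 18549.
c = 2t² / 18549 = 2·351² / 18549 = 13.2838.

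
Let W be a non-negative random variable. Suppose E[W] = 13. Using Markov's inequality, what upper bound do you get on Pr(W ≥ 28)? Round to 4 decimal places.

Markov's inequality: for a non-negative random variable, Pr(W ≥ a) ≤ E[W]/a.
Here E[W] = 13 and a = 28, so the bound is 13/28 = 0.4643.

0.4643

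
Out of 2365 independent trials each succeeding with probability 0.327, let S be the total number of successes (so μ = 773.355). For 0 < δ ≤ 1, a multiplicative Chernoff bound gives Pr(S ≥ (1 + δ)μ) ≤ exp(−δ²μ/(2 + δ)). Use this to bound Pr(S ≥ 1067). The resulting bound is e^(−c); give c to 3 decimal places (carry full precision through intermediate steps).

46.854

Write 1067 = (1 + δ)μ, so δ = 1067/773.355 − 1 = 0.3797027…
Then the exponent is δ²μ/(2 + δ) = (1067 − μ)² / (μ·(2 + δ)) = 46.853670.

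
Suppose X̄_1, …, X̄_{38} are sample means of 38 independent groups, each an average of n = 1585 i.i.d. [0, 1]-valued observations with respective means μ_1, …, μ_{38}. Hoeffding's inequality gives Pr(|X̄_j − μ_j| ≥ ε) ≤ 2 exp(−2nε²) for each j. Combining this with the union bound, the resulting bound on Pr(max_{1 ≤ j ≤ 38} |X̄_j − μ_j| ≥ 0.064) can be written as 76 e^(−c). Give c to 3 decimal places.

12.984

Union bound over the 38 events: Pr(max_{1 ≤ j ≤ 38} |X̄_j − μ_j| ≥ 0.064) ≤ 38·2·exp(−2nε²) = 76 exp(−2·1585·0.064²).
So c = 2·1585·0.064² = 12.9843.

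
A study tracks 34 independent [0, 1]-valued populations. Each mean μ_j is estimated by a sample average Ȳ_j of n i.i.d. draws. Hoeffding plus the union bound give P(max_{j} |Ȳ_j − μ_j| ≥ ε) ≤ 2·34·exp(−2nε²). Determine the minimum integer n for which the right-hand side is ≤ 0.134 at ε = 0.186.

91

Need 2·34·exp(−2nε²) ≤ 0.134, i.e. exp(−2nε²) ≤ 0.134/68.
So 2nε² ≥ ln(68/0.134) = 6.229423.
Hence n ≥ 6.229423/(2·0.186²) = 90.031.
The smallest integer n is 91.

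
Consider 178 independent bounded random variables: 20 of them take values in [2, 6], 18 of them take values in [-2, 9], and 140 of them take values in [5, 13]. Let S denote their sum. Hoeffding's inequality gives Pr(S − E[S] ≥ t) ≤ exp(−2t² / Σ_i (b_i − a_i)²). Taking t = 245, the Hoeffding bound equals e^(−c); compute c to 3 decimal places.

Σ(b_i − a_i)² = 20·4² + 18·11² + 140·8² = 11458.
c = 2t² / 11458 = 2·245² / 11458 = 10.4774.

10.477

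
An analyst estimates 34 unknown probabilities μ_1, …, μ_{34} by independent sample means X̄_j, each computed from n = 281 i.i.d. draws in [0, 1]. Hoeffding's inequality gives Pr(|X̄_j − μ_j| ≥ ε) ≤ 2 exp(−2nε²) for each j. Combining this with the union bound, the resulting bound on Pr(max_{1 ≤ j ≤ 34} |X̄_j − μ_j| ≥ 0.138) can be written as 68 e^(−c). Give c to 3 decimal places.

Union bound over the 34 events: Pr(max_{1 ≤ j ≤ 34} |X̄_j − μ_j| ≥ 0.138) ≤ 34·2·exp(−2nε²) = 68 exp(−2·281·0.138²).
So c = 2·281·0.138² = 10.7027.

10.703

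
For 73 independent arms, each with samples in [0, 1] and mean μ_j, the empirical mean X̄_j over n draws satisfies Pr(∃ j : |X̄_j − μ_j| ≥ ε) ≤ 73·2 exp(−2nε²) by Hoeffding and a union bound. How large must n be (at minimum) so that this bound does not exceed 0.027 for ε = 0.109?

362

Need 2·73·exp(−2nε²) ≤ 0.027, i.e. exp(−2nε²) ≤ 0.027/146.
So 2nε² ≥ ln(146/0.027) = 8.595525.
Hence n ≥ 8.595525/(2·0.109²) = 361.734.
The smallest integer n is 362.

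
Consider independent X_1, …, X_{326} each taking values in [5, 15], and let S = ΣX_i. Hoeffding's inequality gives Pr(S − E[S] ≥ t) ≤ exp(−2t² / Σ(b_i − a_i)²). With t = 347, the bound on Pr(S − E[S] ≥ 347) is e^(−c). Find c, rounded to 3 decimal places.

Σ(b_i − a_i)² = 326·(10)² = 32600.
c = 2t²/32600 = 2·347²/32600 = 7.3871.

7.387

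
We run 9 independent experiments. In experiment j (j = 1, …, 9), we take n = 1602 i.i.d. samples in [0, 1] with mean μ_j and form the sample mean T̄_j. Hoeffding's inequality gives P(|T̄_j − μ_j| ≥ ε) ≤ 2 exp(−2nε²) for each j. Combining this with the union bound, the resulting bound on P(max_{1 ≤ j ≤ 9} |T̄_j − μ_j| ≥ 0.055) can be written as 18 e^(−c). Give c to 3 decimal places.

Union bound over the 9 events: P(max_{1 ≤ j ≤ 9} |T̄_j − μ_j| ≥ 0.055) ≤ 9·2·exp(−2nε²) = 18 exp(−2·1602·0.055²).
So c = 2·1602·0.055² = 9.6921.

9.692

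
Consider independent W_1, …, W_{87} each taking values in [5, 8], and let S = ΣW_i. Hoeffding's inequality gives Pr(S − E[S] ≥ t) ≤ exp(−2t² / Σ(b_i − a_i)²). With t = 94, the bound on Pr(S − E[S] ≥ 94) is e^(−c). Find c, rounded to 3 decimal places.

Σ(b_i − a_i)² = 87·(3)² = 783.
c = 2t²/783 = 2·94²/783 = 22.5696.

22.570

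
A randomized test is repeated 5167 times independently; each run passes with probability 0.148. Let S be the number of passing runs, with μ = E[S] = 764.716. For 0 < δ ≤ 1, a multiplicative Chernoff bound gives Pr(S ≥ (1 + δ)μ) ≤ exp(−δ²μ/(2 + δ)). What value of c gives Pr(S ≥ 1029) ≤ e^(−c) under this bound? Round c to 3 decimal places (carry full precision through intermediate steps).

Write 1029 = (1 + δ)μ, so δ = 1029/764.716 − 1 = 0.3455976…
Then the exponent is δ²μ/(2 + δ) = (1029 − μ)² / (μ·(2 + δ)) = 38.939293.

38.939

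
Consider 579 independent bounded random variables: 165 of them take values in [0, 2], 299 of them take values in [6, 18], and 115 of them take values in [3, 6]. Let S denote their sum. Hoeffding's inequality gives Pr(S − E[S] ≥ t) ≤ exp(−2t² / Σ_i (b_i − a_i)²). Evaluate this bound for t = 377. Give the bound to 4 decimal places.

Σ(b_i − a_i)² = 165·2² + 299·12² + 115·3² = 44751.
Exponent = 2·377² / 44751 = 6.35199.
Bound = exp(−6.35199) = 0.00174.

0.0017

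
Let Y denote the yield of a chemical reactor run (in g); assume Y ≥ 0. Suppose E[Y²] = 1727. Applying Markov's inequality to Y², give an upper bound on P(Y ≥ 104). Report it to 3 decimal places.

Since Y ≥ 0, the event {Y ≥ 104} is the same as {Y² ≥ 10816}.
Markov's inequality applied to Y² gives P(Y² ≥ 10816) ≤ E[Y²]/10816 = 1727/10816 = 0.1597.

0.160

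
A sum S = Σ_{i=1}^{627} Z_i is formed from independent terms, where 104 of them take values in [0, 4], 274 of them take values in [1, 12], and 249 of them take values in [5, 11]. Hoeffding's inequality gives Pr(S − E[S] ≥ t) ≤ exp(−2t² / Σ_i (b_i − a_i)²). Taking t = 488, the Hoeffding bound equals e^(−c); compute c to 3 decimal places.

Σ(b_i − a_i)² = 104·4² + 274·11² + 249·6² = 43782.
c = 2t² / 43782 = 2·488² / 43782 = 10.8786.

10.879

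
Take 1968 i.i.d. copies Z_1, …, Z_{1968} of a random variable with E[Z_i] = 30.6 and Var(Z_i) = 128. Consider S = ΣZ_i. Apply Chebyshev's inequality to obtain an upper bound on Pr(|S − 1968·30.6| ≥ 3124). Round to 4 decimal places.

0.0258

Var(S) = n·Var(Z_i) = 1968·128 = 251904.
Chebyshev: Pr(|S − 1968·30.6| ≥ 3124) ≤ Var(S)/3124² = 251904/9759376 = 0.0258.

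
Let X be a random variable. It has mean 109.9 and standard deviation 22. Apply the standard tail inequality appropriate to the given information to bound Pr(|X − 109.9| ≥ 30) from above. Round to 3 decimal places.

0.538

Mean and variance are known, so Chebyshev's inequality applies.
Chebyshev: Pr(|X − μ| ≥ t) ≤ Var(X)/t².
Var(X) = σ² = 22² = 484.
Bound = 484 / 900 = 0.5378.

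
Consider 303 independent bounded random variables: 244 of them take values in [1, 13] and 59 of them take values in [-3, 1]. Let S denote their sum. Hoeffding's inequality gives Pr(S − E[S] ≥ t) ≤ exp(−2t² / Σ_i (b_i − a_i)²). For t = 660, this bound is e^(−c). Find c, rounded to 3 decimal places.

24.146

Σ(b_i − a_i)² = 244·12² + 59·4² = 36080.
c = 2t² / 36080 = 2·660² / 36080 = 24.1463.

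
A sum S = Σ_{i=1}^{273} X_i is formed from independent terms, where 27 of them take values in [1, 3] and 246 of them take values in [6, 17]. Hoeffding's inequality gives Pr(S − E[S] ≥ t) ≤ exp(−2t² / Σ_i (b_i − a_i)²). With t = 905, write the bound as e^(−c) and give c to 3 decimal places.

Σ(b_i − a_i)² = 27·2² + 246·11² = 29874.
c = 2t² / 29874 = 2·905² / 29874 = 54.8320.

54.832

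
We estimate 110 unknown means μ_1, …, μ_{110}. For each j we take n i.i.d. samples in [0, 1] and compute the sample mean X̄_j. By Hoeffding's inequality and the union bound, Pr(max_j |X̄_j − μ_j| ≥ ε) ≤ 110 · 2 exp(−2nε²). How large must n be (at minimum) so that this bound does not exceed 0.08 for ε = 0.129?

Need 2·110·exp(−2nε²) ≤ 0.08, i.e. exp(−2nε²) ≤ 0.08/220.
So 2nε² ≥ ln(220/0.08) = 7.919356.
Hence n ≥ 7.919356/(2·0.129²) = 237.947.
The smallest integer n is 238.

238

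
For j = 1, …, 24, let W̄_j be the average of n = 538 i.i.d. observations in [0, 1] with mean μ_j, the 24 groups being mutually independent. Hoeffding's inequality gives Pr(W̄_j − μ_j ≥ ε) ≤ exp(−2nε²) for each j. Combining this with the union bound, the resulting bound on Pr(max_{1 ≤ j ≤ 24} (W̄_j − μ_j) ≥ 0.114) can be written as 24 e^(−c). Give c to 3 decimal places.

Union bound over the 24 events: Pr(max_{1 ≤ j ≤ 24} (W̄_j − μ_j) ≥ 0.114) ≤ 24·exp(−2nε²) = 24 exp(−2·538·0.114²).
So c = 2·538·0.114² = 13.9837.

13.984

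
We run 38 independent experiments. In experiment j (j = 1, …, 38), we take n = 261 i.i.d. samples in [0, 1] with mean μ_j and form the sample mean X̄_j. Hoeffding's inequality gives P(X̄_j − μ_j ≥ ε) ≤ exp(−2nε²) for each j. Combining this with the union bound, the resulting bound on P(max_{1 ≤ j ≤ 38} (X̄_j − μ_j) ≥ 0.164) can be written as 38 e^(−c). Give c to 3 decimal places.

Union bound over the 38 events: P(max_{1 ≤ j ≤ 38} (X̄_j − μ_j) ≥ 0.164) ≤ 38·exp(−2nε²) = 38 exp(−2·261·0.164²).
So c = 2·261·0.164² = 14.0397.

14.040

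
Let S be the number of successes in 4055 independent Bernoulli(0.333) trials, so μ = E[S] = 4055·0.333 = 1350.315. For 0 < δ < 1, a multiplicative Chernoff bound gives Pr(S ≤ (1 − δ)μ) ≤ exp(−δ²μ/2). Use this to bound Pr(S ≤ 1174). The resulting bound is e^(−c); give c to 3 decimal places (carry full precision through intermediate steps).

Write 1174 = (1 − δ)μ, so δ = 1 − 1174/1350.315 = 0.1305732…
Then the exponent is δ²μ/2 = (μ − 1174)²/(2μ) = 11.511010.

11.511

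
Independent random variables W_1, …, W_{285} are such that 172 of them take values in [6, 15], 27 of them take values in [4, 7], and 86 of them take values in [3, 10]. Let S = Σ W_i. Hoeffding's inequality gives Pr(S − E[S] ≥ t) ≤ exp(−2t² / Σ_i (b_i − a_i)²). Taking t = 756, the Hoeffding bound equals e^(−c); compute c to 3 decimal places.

Σ(b_i − a_i)² = 172·9² + 27·3² + 86·7² = 18389.
c = 2t² / 18389 = 2·756² / 18389 = 62.1606.

62.161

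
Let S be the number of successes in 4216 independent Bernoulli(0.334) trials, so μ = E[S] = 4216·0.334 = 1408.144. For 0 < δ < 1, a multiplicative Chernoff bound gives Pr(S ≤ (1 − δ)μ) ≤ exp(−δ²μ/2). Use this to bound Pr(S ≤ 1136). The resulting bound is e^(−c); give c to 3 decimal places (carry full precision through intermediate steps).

26.298

Write 1136 = (1 − δ)μ, so δ = 1 − 1136/1408.144 = 0.1932643…
Then the exponent is δ²μ/2 = (μ − 1136)²/(2μ) = 26.297863.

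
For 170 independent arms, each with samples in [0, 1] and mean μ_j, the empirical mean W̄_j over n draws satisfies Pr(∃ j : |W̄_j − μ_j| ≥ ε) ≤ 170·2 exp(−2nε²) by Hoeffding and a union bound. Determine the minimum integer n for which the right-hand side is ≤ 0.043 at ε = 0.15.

200

Need 2·170·exp(−2nε²) ≤ 0.043, i.e. exp(−2nε²) ≤ 0.043/340.
So 2nε² ≥ ln(340/0.043) = 8.975501.
Hence n ≥ 8.975501/(2·0.15²) = 199.456.
The smallest integer n is 200.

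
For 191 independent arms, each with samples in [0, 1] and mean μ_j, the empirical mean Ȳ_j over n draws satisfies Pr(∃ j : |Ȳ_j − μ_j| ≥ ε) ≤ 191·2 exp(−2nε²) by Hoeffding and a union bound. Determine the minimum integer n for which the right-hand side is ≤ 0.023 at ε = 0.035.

Need 2·191·exp(−2nε²) ≤ 0.023, i.e. exp(−2nε²) ≤ 0.023/382.
So 2nε² ≥ ln(382/0.023) = 9.717682.
Hence n ≥ 9.717682/(2·0.035²) = 3966.401.
The smallest integer n is 3967.

3967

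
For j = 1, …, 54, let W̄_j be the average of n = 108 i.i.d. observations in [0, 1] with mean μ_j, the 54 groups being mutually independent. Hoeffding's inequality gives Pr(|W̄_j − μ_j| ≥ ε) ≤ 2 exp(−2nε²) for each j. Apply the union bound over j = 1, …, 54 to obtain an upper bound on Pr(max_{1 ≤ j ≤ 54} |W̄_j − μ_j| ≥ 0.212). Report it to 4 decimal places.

0.0066

Per-experiment Hoeffding bound: 2·exp(−2·108·0.212²) = 2·exp(−9.70790) = 0.0001216.
Union bound over 54 events: 54·0.0001216 = 0.00657.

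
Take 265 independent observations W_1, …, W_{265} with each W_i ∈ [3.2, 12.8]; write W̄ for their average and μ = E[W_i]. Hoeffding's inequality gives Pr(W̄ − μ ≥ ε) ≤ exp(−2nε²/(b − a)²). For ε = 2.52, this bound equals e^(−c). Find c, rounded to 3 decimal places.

36.520

c = 2nε²/(b − a)² = 2·265·2.52² / 9.6² = 36.5203.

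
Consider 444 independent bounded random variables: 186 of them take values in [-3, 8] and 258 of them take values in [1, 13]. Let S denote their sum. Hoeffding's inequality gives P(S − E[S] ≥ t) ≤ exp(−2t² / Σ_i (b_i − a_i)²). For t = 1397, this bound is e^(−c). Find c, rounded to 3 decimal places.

65.427

Σ(b_i − a_i)² = 186·11² + 258·12² = 59658.
c = 2t² / 59658 = 2·1397² / 59658 = 65.4266.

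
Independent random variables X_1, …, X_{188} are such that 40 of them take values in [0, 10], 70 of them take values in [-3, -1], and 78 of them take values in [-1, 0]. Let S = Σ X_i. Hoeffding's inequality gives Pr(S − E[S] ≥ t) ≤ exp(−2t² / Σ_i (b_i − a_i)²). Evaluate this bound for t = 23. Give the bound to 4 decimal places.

0.7845

Σ(b_i − a_i)² = 40·10² + 70·2² + 78·1² = 4358.
Exponent = 2·23² / 4358 = 0.24277.
Bound = exp(−0.24277) = 0.78445.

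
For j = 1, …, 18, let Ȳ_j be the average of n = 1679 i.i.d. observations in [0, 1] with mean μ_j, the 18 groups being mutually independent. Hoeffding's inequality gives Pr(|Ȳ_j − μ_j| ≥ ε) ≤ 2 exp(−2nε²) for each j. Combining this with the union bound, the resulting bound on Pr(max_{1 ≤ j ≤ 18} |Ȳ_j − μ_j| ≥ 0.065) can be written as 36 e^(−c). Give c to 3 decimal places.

14.188

Union bound over the 18 events: Pr(max_{1 ≤ j ≤ 18} |Ȳ_j − μ_j| ≥ 0.065) ≤ 18·2·exp(−2nε²) = 36 exp(−2·1679·0.065²).
So c = 2·1679·0.065² = 14.1875.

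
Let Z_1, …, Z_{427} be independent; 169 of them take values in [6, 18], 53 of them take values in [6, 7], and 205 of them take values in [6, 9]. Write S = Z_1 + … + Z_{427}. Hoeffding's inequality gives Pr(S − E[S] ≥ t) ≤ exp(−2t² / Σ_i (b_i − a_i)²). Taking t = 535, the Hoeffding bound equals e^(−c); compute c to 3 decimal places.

21.821

Σ(b_i − a_i)² = 169·12² + 53·1² + 205·3² = 26234.
c = 2t² / 26234 = 2·535² / 26234 = 21.8209.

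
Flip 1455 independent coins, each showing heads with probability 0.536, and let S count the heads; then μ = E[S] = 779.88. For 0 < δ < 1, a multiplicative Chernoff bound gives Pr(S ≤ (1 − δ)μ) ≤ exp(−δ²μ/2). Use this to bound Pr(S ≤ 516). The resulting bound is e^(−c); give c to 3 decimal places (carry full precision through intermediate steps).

44.643

Write 516 = (1 − δ)μ, so δ = 1 − 516/779.88 = 0.3383597…
Then the exponent is δ²μ/2 = (μ − 516)²/(2μ) = 44.643185.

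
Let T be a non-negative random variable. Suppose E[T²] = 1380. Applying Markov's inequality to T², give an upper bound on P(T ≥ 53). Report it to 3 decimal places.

0.491

Since T ≥ 0, the event {T ≥ 53} is the same as {T² ≥ 2809}.
Markov's inequality applied to T² gives P(T² ≥ 2809) ≤ E[T²]/2809 = 1380/2809 = 0.4913.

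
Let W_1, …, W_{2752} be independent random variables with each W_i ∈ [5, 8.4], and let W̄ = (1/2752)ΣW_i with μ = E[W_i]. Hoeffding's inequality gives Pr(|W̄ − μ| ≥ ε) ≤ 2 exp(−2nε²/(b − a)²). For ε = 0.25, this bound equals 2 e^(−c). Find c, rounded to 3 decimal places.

29.758

c = 2nε²/(b − a)² = 2·2752·0.25² / 3.4² = 29.7578.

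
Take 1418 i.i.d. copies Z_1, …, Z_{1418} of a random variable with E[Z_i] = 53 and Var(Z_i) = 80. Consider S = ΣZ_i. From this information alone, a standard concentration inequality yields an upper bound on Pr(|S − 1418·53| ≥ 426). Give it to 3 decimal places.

With mean and variance of each term known, Chebyshev's inequality bounds the deviation of the sum (or sample mean).
Var(S) = n·Var(Z_i) = 1418·80 = 113440.
Chebyshev: Pr(|S − 1418·53| ≥ 426) ≤ Var(S)/426² = 113440/181476 = 0.6251.

0.625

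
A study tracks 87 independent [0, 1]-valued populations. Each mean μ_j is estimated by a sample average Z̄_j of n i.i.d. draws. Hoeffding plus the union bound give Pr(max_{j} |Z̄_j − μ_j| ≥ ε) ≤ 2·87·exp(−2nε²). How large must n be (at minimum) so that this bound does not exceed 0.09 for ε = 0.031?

3938

Need 2·87·exp(−2nε²) ≤ 0.09, i.e. exp(−2nε²) ≤ 0.09/174.
So 2nε² ≥ ln(174/0.09) = 7.567001.
Hence n ≥ 7.567001/(2·0.031²) = 3937.045.
The smallest integer n is 3938.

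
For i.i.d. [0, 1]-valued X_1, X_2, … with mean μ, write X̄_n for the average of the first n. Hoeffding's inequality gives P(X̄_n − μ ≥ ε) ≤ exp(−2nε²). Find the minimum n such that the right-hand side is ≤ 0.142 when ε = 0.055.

323

Require exp(−2nε²) ≤ 0.142, i.e. 2nε² ≥ ln(1/0.142) = 1.951928.
So n ≥ 1.951928 / (2·0.055²) = 322.633.
The smallest integer n is 323.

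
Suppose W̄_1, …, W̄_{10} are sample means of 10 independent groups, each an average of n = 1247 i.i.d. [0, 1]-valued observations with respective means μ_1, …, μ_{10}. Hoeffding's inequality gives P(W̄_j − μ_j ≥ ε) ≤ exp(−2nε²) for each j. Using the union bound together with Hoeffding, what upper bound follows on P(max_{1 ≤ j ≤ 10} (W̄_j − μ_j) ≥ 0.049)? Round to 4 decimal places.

0.0251

Per-experiment Hoeffding bound: exp(−2·1247·0.049²) = exp(−5.98809) = 0.0025084.
Union bound over 10 events: 10·0.0025084 = 0.02508.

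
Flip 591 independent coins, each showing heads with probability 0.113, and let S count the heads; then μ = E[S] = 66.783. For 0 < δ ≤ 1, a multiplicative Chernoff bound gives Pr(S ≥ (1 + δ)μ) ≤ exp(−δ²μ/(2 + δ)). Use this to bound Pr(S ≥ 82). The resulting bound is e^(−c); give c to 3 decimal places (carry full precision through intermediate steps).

1.556

Write 82 = (1 + δ)μ, so δ = 82/66.783 − 1 = 0.2278574…
Then the exponent is δ²μ/(2 + δ) = (82 − μ)² / (μ·(2 + δ)) = 1.556341.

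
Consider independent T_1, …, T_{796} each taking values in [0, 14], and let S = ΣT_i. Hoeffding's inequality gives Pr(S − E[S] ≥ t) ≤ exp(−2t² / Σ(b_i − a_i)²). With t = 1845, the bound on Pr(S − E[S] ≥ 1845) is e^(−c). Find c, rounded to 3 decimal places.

Σ(b_i − a_i)² = 796·(14)² = 156016.
c = 2t²/156016 = 2·1845²/156016 = 43.6369.

43.637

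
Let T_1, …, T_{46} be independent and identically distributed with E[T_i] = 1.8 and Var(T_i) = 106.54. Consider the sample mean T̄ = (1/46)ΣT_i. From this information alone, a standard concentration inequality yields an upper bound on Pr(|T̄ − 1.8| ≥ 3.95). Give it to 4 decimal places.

0.1484

With mean and variance of each term known, Chebyshev's inequality bounds the deviation of the sum (or sample mean).
Var(T̄) = Var(T_i)/n = 106.54/46 = 2.3161.
Chebyshev: Pr(|T̄ − 1.8| ≥ 3.95) ≤ Var(T̄)/(3.95)² = 106.54/(46·3.95²) = 0.1484.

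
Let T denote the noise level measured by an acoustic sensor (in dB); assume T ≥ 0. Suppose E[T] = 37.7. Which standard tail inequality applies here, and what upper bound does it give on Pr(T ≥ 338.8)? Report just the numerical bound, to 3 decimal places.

Only the mean of a non-negative variable is known, so Markov's inequality is the applicable tail bound.
Markov's inequality: for a non-negative random variable, Pr(T ≥ a) ≤ E[T]/a.
Here E[T] = 37.7 and a = 338.8, so the bound is 37.7/338.8 = 0.1113.

0.111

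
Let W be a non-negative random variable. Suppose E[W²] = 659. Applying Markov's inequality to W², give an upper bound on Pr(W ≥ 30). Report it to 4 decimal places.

0.7322

Since W ≥ 0, the event {W ≥ 30} is the same as {W² ≥ 900}.
Markov's inequality applied to W² gives Pr(W² ≥ 900) ≤ E[W²]/900 = 659/900 = 0.7322.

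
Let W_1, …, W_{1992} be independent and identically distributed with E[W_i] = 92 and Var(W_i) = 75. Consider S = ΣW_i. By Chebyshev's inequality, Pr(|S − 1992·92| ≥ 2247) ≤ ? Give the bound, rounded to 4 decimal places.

0.0296

Var(S) = n·Var(W_i) = 1992·75 = 149400.
Chebyshev: Pr(|S − 1992·92| ≥ 2247) ≤ Var(S)/2247² = 149400/5049009 = 0.0296.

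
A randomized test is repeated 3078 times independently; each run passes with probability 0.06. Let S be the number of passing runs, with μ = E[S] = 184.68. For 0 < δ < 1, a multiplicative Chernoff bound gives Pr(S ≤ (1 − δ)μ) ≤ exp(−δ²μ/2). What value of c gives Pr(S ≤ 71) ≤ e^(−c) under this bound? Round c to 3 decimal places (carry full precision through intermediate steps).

34.988

Write 71 = (1 − δ)μ, so δ = 1 − 71/184.68 = 0.6155512…
Then the exponent is δ²μ/2 = (μ − 71)²/(2μ) = 34.987932.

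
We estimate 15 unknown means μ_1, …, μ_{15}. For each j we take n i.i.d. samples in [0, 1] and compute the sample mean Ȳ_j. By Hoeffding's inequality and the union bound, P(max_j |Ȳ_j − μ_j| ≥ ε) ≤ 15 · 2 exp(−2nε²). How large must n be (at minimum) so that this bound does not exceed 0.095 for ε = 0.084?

408

Need 2·15·exp(−2nε²) ≤ 0.095, i.e. exp(−2nε²) ≤ 0.095/30.
So 2nε² ≥ ln(30/0.095) = 5.755076.
Hence n ≥ 5.755076/(2·0.084²) = 407.814.
The smallest integer n is 408.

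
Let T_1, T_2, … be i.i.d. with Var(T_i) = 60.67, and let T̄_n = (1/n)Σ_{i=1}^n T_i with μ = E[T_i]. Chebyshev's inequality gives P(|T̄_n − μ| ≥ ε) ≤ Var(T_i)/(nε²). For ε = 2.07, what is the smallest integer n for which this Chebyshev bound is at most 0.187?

76

Require 60.67/(n·2.07²) ≤ 0.187, i.e. n ≥ 60.67/(0.187·2.07²) = 75.717.
The smallest integer n is 76.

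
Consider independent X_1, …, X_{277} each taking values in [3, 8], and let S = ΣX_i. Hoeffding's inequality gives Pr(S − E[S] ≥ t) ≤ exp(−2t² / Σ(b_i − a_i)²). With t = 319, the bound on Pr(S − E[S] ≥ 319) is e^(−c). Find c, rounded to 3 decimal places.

Σ(b_i − a_i)² = 277·(5)² = 6925.
c = 2t²/6925 = 2·319²/6925 = 29.3895.

29.389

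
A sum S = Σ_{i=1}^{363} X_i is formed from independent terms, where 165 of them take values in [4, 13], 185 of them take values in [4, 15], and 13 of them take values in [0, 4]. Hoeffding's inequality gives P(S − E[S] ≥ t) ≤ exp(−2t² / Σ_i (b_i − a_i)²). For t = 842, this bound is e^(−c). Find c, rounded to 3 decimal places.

39.433

Σ(b_i − a_i)² = 165·9² + 185·11² + 13·4² = 35958.
c = 2t² / 35958 = 2·842² / 35958 = 39.4329.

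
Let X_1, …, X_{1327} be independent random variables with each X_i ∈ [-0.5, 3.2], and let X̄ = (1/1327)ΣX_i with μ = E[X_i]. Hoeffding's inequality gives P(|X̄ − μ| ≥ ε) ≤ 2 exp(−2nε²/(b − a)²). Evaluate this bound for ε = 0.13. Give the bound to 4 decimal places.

Exponent: 2nε²/(b − a)² = 2·1327·0.13² / 3.7² = 3.27630.
Bound = 2·exp(−3.27630) = 0.07554.

0.0755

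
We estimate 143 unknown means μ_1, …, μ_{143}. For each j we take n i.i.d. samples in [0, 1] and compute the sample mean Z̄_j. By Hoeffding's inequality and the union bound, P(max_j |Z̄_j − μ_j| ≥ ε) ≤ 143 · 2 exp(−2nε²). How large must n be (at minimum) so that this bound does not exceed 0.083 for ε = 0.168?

145

Need 2·143·exp(−2nε²) ≤ 0.083, i.e. exp(−2nε²) ≤ 0.083/286.
So 2nε² ≥ ln(286/0.083) = 8.144906.
Hence n ≥ 8.144906/(2·0.168²) = 144.290.
The smallest integer n is 145.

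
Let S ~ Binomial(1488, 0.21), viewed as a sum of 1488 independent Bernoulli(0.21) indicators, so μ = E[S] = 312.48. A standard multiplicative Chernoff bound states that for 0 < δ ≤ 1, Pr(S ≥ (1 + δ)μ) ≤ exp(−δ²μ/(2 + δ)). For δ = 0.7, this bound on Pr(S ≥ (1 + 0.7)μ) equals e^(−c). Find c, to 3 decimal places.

56.709

c = δ²μ/(2 + δ) = 0.7²·312.48/(2 + 0.7) = 56.7093.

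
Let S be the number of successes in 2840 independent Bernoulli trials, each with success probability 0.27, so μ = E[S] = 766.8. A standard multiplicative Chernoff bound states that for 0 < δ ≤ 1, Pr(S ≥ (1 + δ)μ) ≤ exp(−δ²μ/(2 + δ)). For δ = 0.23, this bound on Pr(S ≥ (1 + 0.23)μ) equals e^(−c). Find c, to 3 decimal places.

18.190

c = δ²μ/(2 + δ) = 0.23²·766.8/(2 + 0.23) = 18.1900.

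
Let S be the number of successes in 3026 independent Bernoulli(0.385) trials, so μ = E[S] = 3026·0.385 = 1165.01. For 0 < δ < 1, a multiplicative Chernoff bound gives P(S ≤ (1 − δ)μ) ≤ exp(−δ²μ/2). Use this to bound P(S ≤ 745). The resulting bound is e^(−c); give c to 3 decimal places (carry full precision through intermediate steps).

75.711

Write 745 = (1 − δ)μ, so δ = 1 − 745/1165.01 = 0.3605205…
Then the exponent is δ²μ/2 = (μ − 745)²/(2μ) = 75.711110.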